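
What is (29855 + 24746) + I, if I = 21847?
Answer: 76448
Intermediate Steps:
(29855 + 24746) + I = (29855 + 24746) + 21847 = 54601 + 21847 = 76448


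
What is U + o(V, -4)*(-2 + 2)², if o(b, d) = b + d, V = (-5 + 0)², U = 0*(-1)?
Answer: 0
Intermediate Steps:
U = 0
V = 25 (V = (-5)² = 25)
U + o(V, -4)*(-2 + 2)² = 0 + (25 - 4)*(-2 + 2)² = 0 + 21*0² = 0 + 21*0 = 0 + 0 = 0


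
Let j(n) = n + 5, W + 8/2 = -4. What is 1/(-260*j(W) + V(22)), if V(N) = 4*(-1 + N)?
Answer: 1/864 ≈ 0.0011574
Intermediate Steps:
W = -8 (W = -4 - 4 = -8)
j(n) = 5 + n
V(N) = -4 + 4*N
1/(-260*j(W) + V(22)) = 1/(-260*(5 - 8) + (-4 + 4*22)) = 1/(-260*(-3) + (-4 + 88)) = 1/(780 + 84) = 1/864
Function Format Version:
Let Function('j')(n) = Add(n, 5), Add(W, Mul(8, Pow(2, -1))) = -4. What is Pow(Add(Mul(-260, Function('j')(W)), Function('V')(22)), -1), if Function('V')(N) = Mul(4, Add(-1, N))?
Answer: Rational(1, 864) ≈ 0.0011574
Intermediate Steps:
W = -8 (W = Add(-4, -4) = -8)
Function('j')(n) = Add(5, n)
Function('V')(N) = Add(-4, Mul(4, N))
Pow(Add(Mul(-260, Function('j')(W)), Function('V')(22)), -1) = Pow(Add(Mul(-260, Add(5, -8)), Add(-4, Mul(4, 22))), -1) = Pow(Add(Mul(-260, -3), Add(-4, 88)), -1) = Pow(Add(780, 84), -1) = Pow(864, -1) = Rational(1, 864)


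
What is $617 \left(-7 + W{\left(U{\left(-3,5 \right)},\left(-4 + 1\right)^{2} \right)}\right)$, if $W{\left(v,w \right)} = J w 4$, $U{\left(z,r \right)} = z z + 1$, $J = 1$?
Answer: $17893$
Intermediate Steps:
$U{\left(z,r \right)} = 1 + z^{2}$ ($U{\left(z,r \right)} = z^{2} + 1 = 1 + z^{2}$)
$W{\left(v,w \right)} = 4 w$ ($W{\left(v,w \right)} = 1 w 4 = w 4 = 4 w$)
$617 \left(-7 + W{\left(U{\left(-3,5 \right)},\left(-4 + 1\right)^{2} \right)}\right) = 617 \left(-7 + 4 \left(-4 + 1\right)^{2}\right) = 617 \left(-7 + 4 \left(-3\right)^{2}\right) = 617 \left(-7 + 4 \cdot 9\right) = 617 \left(-7 + 36\right) = 617 \cdot 29 = 17893$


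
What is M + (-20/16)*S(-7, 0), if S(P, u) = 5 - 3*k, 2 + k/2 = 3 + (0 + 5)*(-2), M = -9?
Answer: -331/4 ≈ -82.750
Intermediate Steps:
k = -18 (k = -4 + 2*(3 + (0 + 5)*(-2)) = -4 + 2*(3 + 5*(-2)) = -4 + 2*(3 - 10) = -4 + 2*(-7) = -4 - 14 = -18)
S(P, u) = 59 (S(P, u) = 5 - 3*(-18) = 5 + 54 = 59)
M + (-20/16)*S(-7, 0) = -9 - 20/16*59 = -9 - 20*1/16*59 = -9 - 5/4*59 = -9 - 295/4 = -331/4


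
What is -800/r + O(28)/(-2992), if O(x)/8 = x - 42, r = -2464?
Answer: 474/1309 ≈ 0.36211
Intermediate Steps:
O(x) = -336 + 8*x (O(x) = 8*(x - 42) = 8*(-42 + x) = -336 + 8*x)
-800/r + O(28)/(-2992) = -800/(-2464) + (-336 + 8*28)/(-2992) = -800*(-1/2464) + (-336 + 224)*(-1/2992) = 25/77 - 112*(-1/2992) = 25/77 + 7/187 = 474/1309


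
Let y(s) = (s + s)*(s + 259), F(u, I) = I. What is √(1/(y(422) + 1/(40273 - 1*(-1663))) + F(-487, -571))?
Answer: I*√6770069876235344673755/3443329015 ≈ 23.896*I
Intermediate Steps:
y(s) = 2*s*(259 + s) (y(s) = (2*s)*(259 + s) = 2*s*(259 + s))
√(1/(y(422) + 1/(40273 - 1*(-1663))) + F(-487, -571)) = √(1/(2*422*(259 + 422) + 1/(40273 - 1*(-1663))) - 571) = √(1/(2*422*681 + 1/(40273 + 1663)) - 571) = √(1/(574764 + 1/41936) - 571) = √(1/(24103303105/41936) - 571) = √(41936/24103303105 - 571) = √(-13762986031019/24103303105) = I*√6770069876235344673755/3443329015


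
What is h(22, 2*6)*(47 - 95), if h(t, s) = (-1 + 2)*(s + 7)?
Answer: -912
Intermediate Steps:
h(t, s) = 7 + s (h(t, s) = 1*(7 + s) = 7 + s)
h(22, 2*6)*(47 - 95) = (7 + 2*6)*(47 - 95) = (7 + 12)*(-48) = 19*(-48) = -912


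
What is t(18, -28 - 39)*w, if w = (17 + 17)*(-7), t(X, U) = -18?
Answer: 4284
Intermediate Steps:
w = -238 (w = 34*(-7) = -238)
t(18, -28 - 39)*w = -18*(-238) = 4284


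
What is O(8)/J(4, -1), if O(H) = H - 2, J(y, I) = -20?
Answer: -3/10 ≈ -0.30000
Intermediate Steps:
O(H) = -2 + H
O(8)/J(4, -1) = (-2 + 8)/(-20) = 6*(-1/20) = -3/10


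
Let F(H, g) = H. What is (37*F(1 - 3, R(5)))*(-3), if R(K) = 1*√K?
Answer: 222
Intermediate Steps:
R(K) = √K
(37*F(1 - 3, R(5)))*(-3) = (37*(1 - 3))*(-3) = (37*(-2))*(-3) = -74*(-3) = 222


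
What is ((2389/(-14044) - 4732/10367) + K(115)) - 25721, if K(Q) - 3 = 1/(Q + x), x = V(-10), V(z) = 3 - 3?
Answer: -61516461335411/2391903860 ≈ -25719.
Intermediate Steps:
V(z) = 0
x = 0
K(Q) = 3 + 1/Q (K(Q) = 3 + 1/(Q + 0) = 3 + 1/Q)
((2389/(-14044) - 4732/10367) + K(115)) - 25721 = ((2389/(-14044) - 4732/10367) + (3 + 1/115)) - 25721 = ((2389*(-1/14044) - 4732*1/10367) + (3 + 1/115)) - 25721 = ((-2389/14044 - 676/1481) + 346/115) - 25721 = (-13031853/20799164 + 346/115) - 25721 = 5697847649/2391903860 - 25721 = -61516461335411/2391903860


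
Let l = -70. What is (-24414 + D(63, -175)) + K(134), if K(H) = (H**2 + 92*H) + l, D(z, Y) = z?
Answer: 5863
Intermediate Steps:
K(H) = -70 + H**2 + 92*H (K(H) = (H**2 + 92*H) - 70 = -70 + H**2 + 92*H)
(-24414 + D(63, -175)) + K(134) = (-24414 + 63) + (-70 + 134**2 + 92*134) = -24351 + (-70 + 17956 + 12328) = -24351 + 30214 = 5863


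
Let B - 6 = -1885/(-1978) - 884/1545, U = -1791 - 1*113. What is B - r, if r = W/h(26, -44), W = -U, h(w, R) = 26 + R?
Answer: 1028273339/9168030 ≈ 112.16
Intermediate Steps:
U = -1904 (U = -1791 - 113 = -1904)
W = 1904 (W = -1*(-1904) = 1904)
r = -952/9 (r = 1904/(26 - 44) = 1904/(-18) = 1904*(-1/18) = -952/9 ≈ -105.78)
B = 19499833/3056010 (B = 6 + (-1885/(-1978) - 884/1545) = 6 + (-1885*(-1/1978) - 884*1/1545) = 6 + (1885/1978 - 884/1545) = 6 + 1163773/3056010 = 19499833/3056010 ≈ 6.3808)
B - r = 19499833/3056010 - 1*(-952/9) = 19499833/3056010 + 952/9 = 1028273339/9168030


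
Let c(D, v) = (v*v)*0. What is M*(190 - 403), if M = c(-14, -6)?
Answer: 0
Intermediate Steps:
c(D, v) = 0 (c(D, v) = v²*0 = 0)
M = 0
M*(190 - 403) = 0*(190 - 403) = 0*(-213) = 0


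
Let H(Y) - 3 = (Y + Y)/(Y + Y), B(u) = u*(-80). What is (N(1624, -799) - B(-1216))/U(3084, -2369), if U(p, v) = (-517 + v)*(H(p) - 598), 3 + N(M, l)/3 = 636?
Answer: -667/11988 ≈ -0.055639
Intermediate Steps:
B(u) = -80*u
N(M, l) = 1899 (N(M, l) = -9 + 3*636 = -9 + 1908 = 1899)
H(Y) = 4 (H(Y) = 3 + (Y + Y)/(Y + Y) = 3 + (2*Y)/((2*Y)) = 3 + (2*Y)*(1/(2*Y)) = 3 + 1 = 4)
U(p, v) = 307098 - 594*v (U(p, v) = (-517 + v)*(4 - 598) = (-517 + v)*(-594) = 307098 - 594*v)
(N(1624, -799) - B(-1216))/U(3084, -2369) = (1899 - (-80)*(-1216))/(307098 - 594*(-2369)) = (1899 - 1*97280)/(307098 + 1407186) = (1899 - 97280)/1714284 = -95381*1/1714284 = -667/11988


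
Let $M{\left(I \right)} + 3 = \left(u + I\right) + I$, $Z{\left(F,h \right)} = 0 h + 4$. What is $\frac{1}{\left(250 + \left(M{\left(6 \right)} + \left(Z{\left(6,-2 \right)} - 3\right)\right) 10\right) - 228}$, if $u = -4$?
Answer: $\frac{1}{82} \approx 0.012195$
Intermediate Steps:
$Z{\left(F,h \right)} = 4$ ($Z{\left(F,h \right)} = 0 + 4 = 4$)
$M{\left(I \right)} = -7 + 2 I$ ($M{\left(I \right)} = -3 + \left(\left(-4 + I\right) + I\right) = -3 + \left(-4 + 2 I\right) = -7 + 2 I$)
$\frac{1}{\left(250 + \left(M{\left(6 \right)} + \left(Z{\left(6,-2 \right)} - 3\right)\right) 10\right) - 228} = \frac{1}{\left(250 + \left(\left(-7 + 2 \cdot 6\right) + \left(4 - 3\right)\right) 10\right) - 228} = \frac{1}{\left(250 + \left(\left(-7 + 12\right) + \left(4 - 3\right)\right) 10\right) - 228} = \frac{1}{\left(250 + \left(5 + 1\right) 10\right) - 228} = \frac{1}{\left(250 + 6 \cdot 10\right) - 228} = \frac{1}{\left(250 + 60\right) - 228} = \frac{1}{310 - 228} = \frac{1}{82}$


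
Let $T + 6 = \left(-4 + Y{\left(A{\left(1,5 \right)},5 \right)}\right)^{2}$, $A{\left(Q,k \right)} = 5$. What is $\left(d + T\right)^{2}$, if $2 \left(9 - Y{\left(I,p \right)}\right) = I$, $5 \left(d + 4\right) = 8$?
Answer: $\frac{1849}{400} \approx 4.6225$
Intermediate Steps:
$d = - \frac{12}{5}$ ($d = -4 + \frac{1}{5} \cdot 8 = -4 + \frac{8}{5} = - \frac{12}{5} \approx -2.4$)
$Y{\left(I,p \right)} = 9 - \frac{I}{2}$
$T = \frac{1}{4}$ ($T = -6 + \left(-4 + \left(9 - \frac{5}{2}\right)\right)^{2} = -6 + \left(-4 + \frac{13}{2}\right)^{2} = -6 + \left(\frac{5}{2}\right)^{2} = -6 + \frac{25}{4} = \frac{1}{4} \approx 0.25$)
$\left(d + T\right)^{2} = \left(- \frac{12}{5} + \frac{1}{4}\right)^{2} = \left(- \frac{43}{20}\right)^{2} = \frac{1849}{400}$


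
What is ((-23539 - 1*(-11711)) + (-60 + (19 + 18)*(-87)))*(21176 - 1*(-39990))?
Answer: -924034762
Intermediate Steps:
((-23539 - 1*(-11711)) + (-60 + (19 + 18)*(-87)))*(21176 - 1*(-39990)) = ((-23539 + 11711) + (-60 + 37*(-87)))*(21176 + 39990) = (-11828 + (-60 - 3219))*61166 = (-11828 - 3279)*61166 = -15107*61166 = -924034762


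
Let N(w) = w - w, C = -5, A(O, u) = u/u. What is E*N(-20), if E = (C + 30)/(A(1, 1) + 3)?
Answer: 0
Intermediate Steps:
A(O, u) = 1
N(w) = 0
E = 25/4 (E = (-5 + 30)/(1 + 3) = 25/4 ≈ 6.2500)
E*N(-20) = (25/4)*0 = 0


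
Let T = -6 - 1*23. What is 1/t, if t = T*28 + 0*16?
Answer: -1/812 ≈ -0.0012315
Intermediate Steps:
T = -29 (T = -6 - 23 = -29)
t = -812 (t = -29*28 + 0*16 = -812 + 0 = -812)
1/t = 1/(-812) = -1/812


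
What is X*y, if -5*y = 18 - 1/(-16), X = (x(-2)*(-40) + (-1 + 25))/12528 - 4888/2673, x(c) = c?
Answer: 81560713/12402720 ≈ 6.5760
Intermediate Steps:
X = -282217/155034 (X = (-2*(-40) + (-1 + 25))/12528 - 4888/2673 = (80 + 24)*(1/12528) - 4888*1/2673 = 104*(1/12528) - 4888/2673 = 13/1566 - 4888/2673 = -282217/155034 ≈ -1.8204)
y = -289/80 (y = -(18 - 1/(-16))/5 = -(18 - 1*(-1/16))/5 = -(18 + 1/16)/5 = -⅕*289/16 = -289/80 ≈ -3.6125)
X*y = -282217/155034*(-289/80) = 81560713/12402720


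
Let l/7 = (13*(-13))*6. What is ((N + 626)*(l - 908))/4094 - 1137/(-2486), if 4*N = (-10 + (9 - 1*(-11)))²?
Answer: -6476071719/5088842 ≈ -1272.6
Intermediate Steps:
l = -7098 (l = 7*((13*(-13))*6) = 7*(-169*6) = 7*(-1014) = -7098)
N = 25 (N = (-10 + (9 - 1*(-11)))²/4 = (-10 + (9 + 11))²/4 = (-10 + 20)²/4 = (¼)*10² = (¼)*100 = 25)
((N + 626)*(l - 908))/4094 - 1137/(-2486) = ((25 + 626)*(-7098 - 908))/4094 - 1137/(-2486) = (651*(-8006))*(1/4094) - 1137*(-1/2486) = -5211906*1/4094 + 1137/2486 = -2605953/2047 + 1137/2486 = -6476071719/5088842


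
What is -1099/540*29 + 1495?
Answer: 775429/540 ≈ 1436.0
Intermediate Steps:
-1099/540*29 + 1495 = -31871/540 + 1495 = 775429/540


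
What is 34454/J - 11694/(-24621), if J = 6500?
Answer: 154050489/26672750 ≈ 5.7756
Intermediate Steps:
34454/J - 11694/(-24621) = 34454/6500 - 11694/(-24621) = 34454*(1/6500) - 11694*(-1/24621) = 17227/3250 + 3898/8207 = 154050489/26672750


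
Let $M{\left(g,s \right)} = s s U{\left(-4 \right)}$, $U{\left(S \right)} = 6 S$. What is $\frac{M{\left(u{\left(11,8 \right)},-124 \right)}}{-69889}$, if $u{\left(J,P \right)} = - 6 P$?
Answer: $\frac{369024}{69889} \approx 5.2801$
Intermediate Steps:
$M{\left(g,s \right)} = - 24 s^{2}$ ($M{\left(g,s \right)} = s s 6 \left(-4\right) = s^{2} \left(-24\right) = - 24 s^{2}$)
$\frac{M{\left(u{\left(11,8 \right)},-124 \right)}}{-69889} = \frac{\left(-24\right) \left(-124\right)^{2}}{-69889} = \left(-24\right) 15376 \left(- \frac{1}{69889}\right) = \left(-369024\right) \left(- \frac{1}{69889}\right) = \frac{369024}{69889}$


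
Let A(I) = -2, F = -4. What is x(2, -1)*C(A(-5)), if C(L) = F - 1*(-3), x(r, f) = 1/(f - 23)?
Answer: 1/24 ≈ 0.041667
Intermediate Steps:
x(r, f) = 1/(-23 + f)
C(L) = -1 (C(L) = -4 - 1*(-3) = -4 + 3 = -1)
x(2, -1)*C(A(-5)) = -1/(-23 - 1) = -1/(-24) = -1/24*(-1) = 1/24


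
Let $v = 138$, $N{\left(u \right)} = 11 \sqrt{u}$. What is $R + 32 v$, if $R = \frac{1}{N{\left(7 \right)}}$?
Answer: $4416 + \frac{\sqrt{7}}{77} \approx 4416.0$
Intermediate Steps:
$R = \frac{\sqrt{7}}{77}$ ($R = \frac{1}{11 \sqrt{7}} = \frac{\sqrt{7}}{77} \approx 0.03436$)
$R + 32 v = \frac{\sqrt{7}}{77} + 32 \cdot 138 = \frac{\sqrt{7}}{77} + 4416 = 4416 + \frac{\sqrt{7}}{77}$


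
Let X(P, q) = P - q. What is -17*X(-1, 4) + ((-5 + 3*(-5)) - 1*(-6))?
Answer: 71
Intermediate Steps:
-17*X(-1, 4) + ((-5 + 3*(-5)) - 1*(-6)) = -17*(-1 - 1*4) + ((-5 + 3*(-5)) - 1*(-6)) = -17*(-1 - 4) + ((-5 - 15) + 6) = -17*(-5) + (-20 + 6) = 85 - 14 = 71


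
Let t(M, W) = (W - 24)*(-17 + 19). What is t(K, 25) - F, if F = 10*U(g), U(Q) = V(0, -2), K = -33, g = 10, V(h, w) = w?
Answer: 22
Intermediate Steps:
U(Q) = -2
t(M, W) = -48 + 2*W (t(M, W) = (-24 + W)*2 = -48 + 2*W)
F = -20 (F = 10*(-2) = -20)
t(K, 25) - F = (-48 + 2*25) - 1*(-20) = (-48 + 50) + 20 = 2 + 20 = 22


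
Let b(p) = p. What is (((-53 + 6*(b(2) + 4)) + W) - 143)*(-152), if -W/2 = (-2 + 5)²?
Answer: 27056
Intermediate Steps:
W = -18 (W = -2*(-2 + 5)² = -2*3² = -2*9 = -18)
(((-53 + 6*(b(2) + 4)) + W) - 143)*(-152) = (((-53 + 6*(2 + 4)) - 18) - 143)*(-152) = (((-53 + 6*6) - 18) - 143)*(-152) = (((-53 + 36) - 18) - 143)*(-152) = ((-17 - 18) - 143)*(-152) = (-35 - 143)*(-152) = -178*(-152) = 27056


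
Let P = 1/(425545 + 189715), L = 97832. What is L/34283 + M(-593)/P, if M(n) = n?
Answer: -12508124340108/34283 ≈ -3.6485e+8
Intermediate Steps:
P = 1/615260 ≈ 1.6253e-6
L/34283 + M(-593)/P = 97832/34283 - 593/1/615260 = 97832*(1/34283) - 593*615260 = 97832/34283 - 364849180 = -12508124340108/34283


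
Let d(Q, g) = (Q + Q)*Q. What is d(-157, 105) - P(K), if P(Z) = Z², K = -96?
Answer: 40082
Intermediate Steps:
d(Q, g) = 2*Q² (d(Q, g) = (2*Q)*Q = 2*Q²)
d(-157, 105) - P(K) = 2*(-157)² - 1*(-96)² = 2*24649 - 1*9216 = 49298 - 9216 = 40082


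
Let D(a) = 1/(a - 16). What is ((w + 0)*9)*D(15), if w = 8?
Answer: -72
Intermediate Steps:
D(a) = 1/(-16 + a)
((w + 0)*9)*D(15) = ((8 + 0)*9)/(-16 + 15) = (8*9)/(-1) = 72*(-1) = -72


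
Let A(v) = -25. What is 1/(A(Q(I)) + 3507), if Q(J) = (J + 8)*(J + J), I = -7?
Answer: 1/3482 ≈ 0.00028719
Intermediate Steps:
Q(J) = 2*J*(8 + J) (Q(J) = (8 + J)*(2*J) = 2*J*(8 + J))
1/(A(Q(I)) + 3507) = 1/(-25 + 3507) = 1/3482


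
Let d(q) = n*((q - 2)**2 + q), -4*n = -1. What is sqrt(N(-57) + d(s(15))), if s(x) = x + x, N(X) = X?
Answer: sqrt(586)/2 ≈ 12.104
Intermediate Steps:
s(x) = 2*x
n = 1/4 (n = -1/4*(-1) = 1/4 ≈ 0.25000)
d(q) = q/4 + (-2 + q)**2/4 (d(q) = ((q - 2)**2 + q)/4 = ((-2 + q)**2 + q)/4 = (q + (-2 + q)**2)/4 = q/4 + (-2 + q)**2/4)
sqrt(N(-57) + d(s(15))) = sqrt(-57 + ((2*15)/4 + (-2 + 2*15)**2/4)) = sqrt(-57 + ((1/4)*30 + (-2 + 30)**2/4)) = sqrt(-57 + (15/2 + (1/4)*28**2)) = sqrt(-57 + (15/2 + (1/4)*784)) = sqrt(-57 + (15/2 + 196)) = sqrt(-57 + 407/2) = sqrt(293/2) = sqrt(586)/2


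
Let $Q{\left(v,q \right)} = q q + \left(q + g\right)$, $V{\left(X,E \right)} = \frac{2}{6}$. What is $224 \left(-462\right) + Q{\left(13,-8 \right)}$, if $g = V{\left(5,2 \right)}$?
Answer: $- \frac{310295}{3} \approx -1.0343 \cdot 10^{5}$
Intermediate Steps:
$V{\left(X,E \right)} = \frac{1}{3}$ ($V{\left(X,E \right)} = 2 \cdot \frac{1}{6} = \frac{1}{3}$)
$g = \frac{1}{3} \approx 0.33333$
$Q{\left(v,q \right)} = \frac{1}{3} + q + q^{2}$ ($Q{\left(v,q \right)} = q q + \left(q + \frac{1}{3}\right) = q^{2} + \left(\frac{1}{3} + q\right) = \frac{1}{3} + q + q^{2}$)
$224 \left(-462\right) + Q{\left(13,-8 \right)} = 224 \left(-462\right) + \left(\frac{1}{3} - 8 + \left(-8\right)^{2}\right) = -103488 + \left(\frac{1}{3} - 8 + 64\right) = -103488 + \frac{169}{3} = - \frac{310295}{3}$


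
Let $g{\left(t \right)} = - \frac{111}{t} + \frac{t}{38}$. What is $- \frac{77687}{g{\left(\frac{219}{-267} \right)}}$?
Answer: $- \frac{19179832682}{33405449} \approx -574.15$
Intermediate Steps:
$g{\left(t \right)} = - \frac{111}{t} + \frac{t}{38}$ ($g{\left(t \right)} = - \frac{111}{t} + t \frac{1}{38} = - \frac{111}{t} + \frac{t}{38}$)
$- \frac{77687}{g{\left(\frac{219}{-267} \right)}} = - \frac{77687}{- \frac{111}{219 \frac{1}{-267}} + \frac{219 \frac{1}{-267}}{38}} = - \frac{77687}{- \frac{111}{219 \left(- \frac{1}{267}\right)} + \frac{219 \left(- \frac{1}{267}\right)}{38}} = - \frac{77687}{- \frac{111}{- \frac{73}{89}} + \frac{1}{38} \left(- \frac{73}{89}\right)} = - \frac{77687}{\left(-111\right) \left(- \frac{89}{73}\right) - \frac{73}{3382}} = - \frac{77687}{\frac{9879}{73} - \frac{73}{3382}} = - \frac{77687}{\frac{33405449}{246886}} = \left(-77687\right) \frac{246886}{33405449} = - \frac{19179832682}{33405449}$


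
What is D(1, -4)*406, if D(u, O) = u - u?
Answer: 0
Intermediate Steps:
D(u, O) = 0
D(1, -4)*406 = 0*406 = 0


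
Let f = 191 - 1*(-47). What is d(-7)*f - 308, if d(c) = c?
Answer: -1974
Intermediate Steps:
f = 238 (f = 191 + 47 = 238)
d(-7)*f - 308 = -7*238 - 308 = -1666 - 308 = -1974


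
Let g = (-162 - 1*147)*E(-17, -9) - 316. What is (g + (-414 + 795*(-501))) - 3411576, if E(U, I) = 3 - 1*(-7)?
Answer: -3813691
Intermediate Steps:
E(U, I) = 10 (E(U, I) = 3 + 7 = 10)
g = -3406 (g = (-162 - 1*147)*10 - 316 = (-162 - 147)*10 - 316 = -309*10 - 316 = -3090 - 316 = -3406)
(g + (-414 + 795*(-501))) - 3411576 = (-3406 + (-414 + 795*(-501))) - 3411576 = (-3406 + (-414 - 398295)) - 3411576 = (-3406 - 398709) - 3411576 = -402115 - 3411576 = -3813691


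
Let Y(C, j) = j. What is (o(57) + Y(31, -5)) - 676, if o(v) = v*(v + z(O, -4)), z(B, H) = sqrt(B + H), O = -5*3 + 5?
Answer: 2568 + 57*I*sqrt(14) ≈ 2568.0 + 213.27*I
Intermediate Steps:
O = -10 (O = -15 + 5 = -10)
o(v) = v*(v + I*sqrt(14)) (o(v) = v*(v + sqrt(-10 - 4)) = v*(v + sqrt(-14)) = v*(v + I*sqrt(14)))
(o(57) + Y(31, -5)) - 676 = (57*(57 + I*sqrt(14)) - 5) - 676 = ((3249 + 57*I*sqrt(14)) - 5) - 676 = (3244 + 57*I*sqrt(14)) - 676 = 2568 + 57*I*sqrt(14)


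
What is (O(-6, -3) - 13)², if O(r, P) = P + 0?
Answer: 256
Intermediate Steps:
O(r, P) = P
(O(-6, -3) - 13)² = (-3 - 13)² = (-16)² = 256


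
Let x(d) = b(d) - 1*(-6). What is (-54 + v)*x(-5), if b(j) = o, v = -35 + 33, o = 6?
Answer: -672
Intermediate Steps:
v = -2
b(j) = 6
x(d) = 12 (x(d) = 6 - 1*(-6) = 6 + 6 = 12)
(-54 + v)*x(-5) = (-54 - 2)*12 = -56*12 = -672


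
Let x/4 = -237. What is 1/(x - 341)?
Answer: -1/1289 ≈ -0.00077580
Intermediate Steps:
x = -948 (x = 4*(-237) = -948)
1/(x - 341) = 1/(-948 - 341) = 1/(-1289) = -1/1289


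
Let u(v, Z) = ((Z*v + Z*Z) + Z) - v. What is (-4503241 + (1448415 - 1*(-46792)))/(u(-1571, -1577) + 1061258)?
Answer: -1504017/3012824 ≈ -0.49921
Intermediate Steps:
u(v, Z) = Z + Z² - v + Z*v (u(v, Z) = ((Z*v + Z²) + Z) - v = ((Z² + Z*v) + Z) - v = (Z + Z² + Z*v) - v = Z + Z² - v + Z*v)
(-4503241 + (1448415 - 1*(-46792)))/(u(-1571, -1577) + 1061258) = (-4503241 + (1448415 - 1*(-46792)))/((-1577 + (-1577)² - 1*(-1571) - 1577*(-1571)) + 1061258) = (-4503241 + (1448415 + 46792))/((-1577 + 2486929 + 1571 + 2477467) + 1061258) = (-4503241 + 1495207)/(4964390 + 1061258) = -3008034/6025648 = -3008034*1/6025648 = -1504017/3012824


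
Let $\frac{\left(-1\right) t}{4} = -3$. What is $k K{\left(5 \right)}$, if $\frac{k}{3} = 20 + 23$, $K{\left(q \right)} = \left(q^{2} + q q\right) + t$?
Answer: $7998$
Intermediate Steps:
$t = 12$ ($t = \left(-4\right) \left(-3\right) = 12$)
$K{\left(q \right)} = 12 + 2 q^{2}$ ($K{\left(q \right)} = \left(q^{2} + q q\right) + 12 = \left(q^{2} + q^{2}\right) + 12 = 2 q^{2} + 12 = 12 + 2 q^{2}$)
$k = 129$ ($k = 3 \left(20 + 23\right) = 3 \cdot 43 = 129$)
$k K{\left(5 \right)} = 129 \left(12 + 2 \cdot 5^{2}\right) = 129 \left(12 + 2 \cdot 25\right) = 129 \left(12 + 50\right) = 129 \cdot 62 = 7998$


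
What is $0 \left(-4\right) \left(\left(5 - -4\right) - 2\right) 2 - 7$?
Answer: $-7$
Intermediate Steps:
$0 \left(-4\right) \left(\left(5 - -4\right) - 2\right) 2 - 7 = 0 \left(\left(5 + 4\right) - 2\right) 2 - 7 = 0 \left(9 - 2\right) 2 - 7 = 0 \cdot 7 \cdot 2 - 7 = 0 \cdot 2 - 7 = 0 - 7 = -7$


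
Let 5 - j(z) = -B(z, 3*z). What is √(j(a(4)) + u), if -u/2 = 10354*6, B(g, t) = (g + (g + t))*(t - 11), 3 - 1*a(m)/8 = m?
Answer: 7*I*√2507 ≈ 350.49*I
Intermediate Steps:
a(m) = 24 - 8*m
B(g, t) = (-11 + t)*(t + 2*g) (B(g, t) = (t + 2*g)*(-11 + t) = (-11 + t)*(t + 2*g))
j(z) = 5 - 55*z + 15*z² (j(z) = 5 - (-1)*((3*z)² - 22*z - 33*z + 2*z*(3*z)) = 5 - (-1)*(9*z² - 22*z - 33*z + 6*z²) = 5 - (-1)*(-55*z + 15*z²) = 5 - (-15*z² + 55*z) = 5 + (-55*z + 15*z²) = 5 - 55*z + 15*z²)
u = -124248 (u = -20708*6 = -2*62124 = -124248)
√(j(a(4)) + u) = √((5 - 55*(24 - 8*4) + 15*(24 - 8*4)²) - 124248) = √((5 - 55*(24 - 32) + 15*(24 - 32)²) - 124248) = √((5 - 55*(-8) + 15*(-8)²) - 124248) = √((5 + 440 + 15*64) - 124248) = √((5 + 440 + 960) - 124248) = √(1405 - 124248) = √(-122843) = 7*I*√2507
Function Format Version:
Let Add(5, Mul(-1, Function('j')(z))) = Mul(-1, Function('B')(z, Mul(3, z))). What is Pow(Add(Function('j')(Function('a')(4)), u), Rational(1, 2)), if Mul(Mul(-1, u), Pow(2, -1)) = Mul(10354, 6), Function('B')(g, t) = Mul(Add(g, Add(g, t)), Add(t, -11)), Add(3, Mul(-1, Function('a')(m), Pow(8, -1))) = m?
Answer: Mul(7, I, Pow(2507, Rational(1, 2))) ≈ Mul(350.49, I)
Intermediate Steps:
Function('a')(m) = Add(24, Mul(-8, m))
Function('B')(g, t) = Mul(Add(-11, t), Add(t, Mul(2, g))) (Function('B')(g, t) = Mul(Add(t, Mul(2, g)), Add(-11, t)) = Mul(Add(-11, t), Add(t, Mul(2, g))))
Function('j')(z) = Add(5, Mul(-55, z), Mul(15, Pow(z, 2))) (Function('j')(z) = Add(5, Mul(-1, Mul(-1, Add(Pow(Mul(3, z), 2), Mul(-22, z), Mul(-11, Mul(3, z)), Mul(2, z, Mul(3, z)))))) = Add(5, Mul(-1, Mul(-1, Add(Mul(9, Pow(z, 2)), Mul(-22, z), Mul(-33, z), Mul(6, Pow(z, 2)))))) = Add(5, Mul(-1, Mul(-1, Add(Mul(-55, z), Mul(15, Pow(z, 2)))))) = Add(5, Mul(-1, Add(Mul(-15, Pow(z, 2)), Mul(55, z)))) = Add(5, Add(Mul(-55, z), Mul(15, Pow(z, 2)))) = Add(5, Mul(-55, z), Mul(15, Pow(z, 2))))
u = -124248 (u = Mul(-2, Mul(10354, 6)) = Mul(-2, 62124) = -124248)
Pow(Add(Function('j')(Function('a')(4)), u), Rational(1, 2)) = Pow(Add(Add(5, Mul(-55, Add(24, Mul(-8, 4))), Mul(15, Pow(Add(24, Mul(-8, 4)), 2))), -124248), Rational(1, 2)) = Pow(Add(Add(5, Mul(-55, Add(24, -32)), Mul(15, Pow(Add(24, -32), 2))), -124248), Rational(1, 2)) = Pow(Add(Add(5, Mul(-55, -8), Mul(15, Pow(-8, 2))), -124248), Rational(1, 2)) = Pow(Add(Add(5, 440, Mul(15, 64)), -124248), Rational(1, 2)) = Pow(Add(Add(5, 440, 960), -124248), Rational(1, 2)) = Pow(Add(1405, -124248), Rational(1, 2)) = Pow(-122843, Rational(1, 2)) = Mul(7, I, Pow(2507, Rational(1, 2)))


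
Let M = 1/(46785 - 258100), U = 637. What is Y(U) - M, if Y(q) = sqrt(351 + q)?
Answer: 1/211315 + 2*sqrt(247) ≈ 31.432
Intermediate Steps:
M = -1/211315 (M = 1/(-211315) = -1/211315 ≈ -4.7323e-6)
Y(U) - M = sqrt(351 + 637) - 1*(-1/211315) = sqrt(988) + 1/211315 = 2*sqrt(247) + 1/211315 = 1/211315 + 2*sqrt(247)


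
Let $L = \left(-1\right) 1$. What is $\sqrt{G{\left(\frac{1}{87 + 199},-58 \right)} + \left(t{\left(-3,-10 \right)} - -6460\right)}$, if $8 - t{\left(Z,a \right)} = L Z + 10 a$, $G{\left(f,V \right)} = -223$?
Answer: $\sqrt{6342} \approx 79.637$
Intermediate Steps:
$L = -1$
$t{\left(Z,a \right)} = 8 + Z - 10 a$ ($t{\left(Z,a \right)} = 8 - \left(- Z + 10 a\right) = 8 + \left(Z - 10 a\right) = 8 + Z - 10 a$)
$\sqrt{G{\left(\frac{1}{87 + 199},-58 \right)} + \left(t{\left(-3,-10 \right)} - -6460\right)} = \sqrt{-223 - -6565} = \sqrt{-223 + \left(\left(8 - 3 + 100\right) + 6460\right)} = \sqrt{-223 + \left(105 + 6460\right)} = \sqrt{-223 + 6565} = \sqrt{6342}$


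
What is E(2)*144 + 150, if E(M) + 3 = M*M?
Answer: 294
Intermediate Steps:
E(M) = -3 + M**2 (E(M) = -3 + M*M = -3 + M**2)
E(2)*144 + 150 = (-3 + 2**2)*144 + 150 = (-3 + 4)*144 + 150 = 1*144 + 150 = 144 + 150 = 294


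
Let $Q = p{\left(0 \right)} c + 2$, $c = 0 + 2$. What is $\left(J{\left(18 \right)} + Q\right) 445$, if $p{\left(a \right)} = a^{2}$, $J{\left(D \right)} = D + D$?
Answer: $16910$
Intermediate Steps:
$J{\left(D \right)} = 2 D$
$c = 2$
$Q = 2$ ($Q = 0^{2} \cdot 2 + 2 = 0 \cdot 2 + 2 = 0 + 2 = 2$)
$\left(J{\left(18 \right)} + Q\right) 445 = \left(2 \cdot 18 + 2\right) 445 = \left(36 + 2\right) 445 = 38 \cdot 445 = 16910$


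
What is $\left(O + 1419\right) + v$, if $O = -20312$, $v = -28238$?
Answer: $-47131$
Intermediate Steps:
$\left(O + 1419\right) + v = \left(-20312 + 1419\right) - 28238 = -18893 - 28238 = -47131$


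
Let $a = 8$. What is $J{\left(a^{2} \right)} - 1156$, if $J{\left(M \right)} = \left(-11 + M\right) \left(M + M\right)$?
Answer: $5628$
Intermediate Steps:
$J{\left(M \right)} = 2 M \left(-11 + M\right)$ ($J{\left(M \right)} = \left(-11 + M\right) 2 M = 2 M \left(-11 + M\right)$)
$J{\left(a^{2} \right)} - 1156 = 2 \cdot 8^{2} \left(-11 + 8^{2}\right) - 1156 = 2 \cdot 64 \left(-11 + 64\right) - 1156 = 2 \cdot 64 \cdot 53 - 1156 = 6784 - 1156 = 5628$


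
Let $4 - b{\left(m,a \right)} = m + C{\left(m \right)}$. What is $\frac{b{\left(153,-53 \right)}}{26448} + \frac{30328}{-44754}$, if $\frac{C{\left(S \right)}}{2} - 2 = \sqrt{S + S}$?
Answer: $- \frac{134827051}{197275632} - \frac{\sqrt{34}}{4408} \approx -0.68477$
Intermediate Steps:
$C{\left(S \right)} = 4 + 2 \sqrt{2} \sqrt{S}$ ($C{\left(S \right)} = 4 + 2 \sqrt{S + S} = 4 + 2 \sqrt{2 S} = 4 + 2 \sqrt{2} \sqrt{S}$)
$b{\left(m,a \right)} = - m - 2 \sqrt{2} \sqrt{m}$ ($b{\left(m,a \right)} = 4 - \left(m + \left(4 + 2 \sqrt{2} \sqrt{m}\right)\right) = 4 - \left(4 + m + 2 \sqrt{2} \sqrt{m}\right) = - m - 2 \sqrt{2} \sqrt{m}$)
$\frac{b{\left(153,-53 \right)}}{26448} + \frac{30328}{-44754} = \frac{\left(-1\right) 153 - 2 \sqrt{2} \sqrt{153}}{26448} + \frac{30328}{-44754} = \left(-153 - 2 \sqrt{2} \cdot 3 \sqrt{17}\right) \frac{1}{26448} + 30328 \left(- \frac{1}{44754}\right) = \left(-153 - 6 \sqrt{34}\right) \frac{1}{26448} - \frac{15164}{22377} = \left(- \frac{51}{8816} - \frac{\sqrt{34}}{4408}\right) - \frac{15164}{22377} = - \frac{134827051}{197275632} - \frac{\sqrt{34}}{4408}$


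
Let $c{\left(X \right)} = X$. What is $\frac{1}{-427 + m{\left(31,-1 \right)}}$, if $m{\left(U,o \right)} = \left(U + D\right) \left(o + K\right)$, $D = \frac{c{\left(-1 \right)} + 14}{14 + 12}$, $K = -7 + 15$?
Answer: $- \frac{2}{413} \approx -0.0048426$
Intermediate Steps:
$K = 8$
$D = \frac{1}{2}$ ($D = \frac{-1 + 14}{14 + 12} = \frac{13}{26} = 13 \cdot \frac{1}{26} = \frac{1}{2} \approx 0.5$)
$m{\left(U,o \right)} = \left(\frac{1}{2} + U\right) \left(8 + o\right)$ ($m{\left(U,o \right)} = \left(U + \frac{1}{2}\right) \left(o + 8\right) = \left(\frac{1}{2} + U\right) \left(8 + o\right)$)
$\frac{1}{-427 + m{\left(31,-1 \right)}} = \frac{1}{-427 + \left(4 + \frac{1}{2} \left(-1\right) + 8 \cdot 31 + 31 \left(-1\right)\right)} = \frac{1}{-427 + \left(4 - \frac{1}{2} + 248 - 31\right)} = \frac{1}{-427 + \frac{441}{2}} = \frac{1}{- \frac{413}{2}} = - \frac{2}{413}$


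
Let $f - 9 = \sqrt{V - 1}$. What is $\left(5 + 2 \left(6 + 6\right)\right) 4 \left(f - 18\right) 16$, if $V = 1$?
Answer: $-16704$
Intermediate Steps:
$f = 9$ ($f = 9 + \sqrt{1 - 1} = 9 + \sqrt{0} = 9 + 0 = 9$)
$\left(5 + 2 \left(6 + 6\right)\right) 4 \left(f - 18\right) 16 = \left(5 + 2 \left(6 + 6\right)\right) 4 \left(9 - 18\right) 16 = \left(5 + 2 \cdot 12\right) 4 \left(9 - 18\right) 16 = \left(5 + 24\right) 4 \left(-9\right) 16 = 29 \cdot 4 \left(-9\right) 16 = 116 \left(-9\right) 16 = \left(-1044\right) 16 = -16704$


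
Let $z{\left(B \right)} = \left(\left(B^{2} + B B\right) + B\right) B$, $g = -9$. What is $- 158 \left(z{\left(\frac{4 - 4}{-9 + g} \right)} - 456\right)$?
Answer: $72048$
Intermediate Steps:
$z{\left(B \right)} = B \left(B + 2 B^{2}\right)$ ($z{\left(B \right)} = \left(\left(B^{2} + B^{2}\right) + B\right) B = \left(2 B^{2} + B\right) B = \left(B + 2 B^{2}\right) B = B \left(B + 2 B^{2}\right)$)
$- 158 \left(z{\left(\frac{4 - 4}{-9 + g} \right)} - 456\right) = - 158 \left(\left(\frac{4 - 4}{-9 - 9}\right)^{2} \left(1 + 2 \frac{4 - 4}{-9 - 9}\right) - 456\right) = - 158 \left(\left(\frac{0}{-18}\right)^{2} \left(1 + 2 \frac{0}{-18}\right) - 456\right) = - 158 \left(\left(0 \left(- \frac{1}{18}\right)\right)^{2} \left(1 + 2 \cdot 0 \left(- \frac{1}{18}\right)\right) - 456\right) = - 158 \left(0^{2} \left(1 + 2 \cdot 0\right) - 456\right) = - 158 \left(0 \left(1 + 0\right) - 456\right) = - 158 \left(0 \cdot 1 - 456\right) = - 158 \left(0 - 456\right) = \left(-158\right) \left(-456\right) = 72048$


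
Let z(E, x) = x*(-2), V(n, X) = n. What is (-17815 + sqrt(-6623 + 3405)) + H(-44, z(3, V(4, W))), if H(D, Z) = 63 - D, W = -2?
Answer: -17708 + I*sqrt(3218) ≈ -17708.0 + 56.727*I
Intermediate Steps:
z(E, x) = -2*x
(-17815 + sqrt(-6623 + 3405)) + H(-44, z(3, V(4, W))) = (-17815 + sqrt(-6623 + 3405)) + (63 - 1*(-44)) = (-17815 + sqrt(-3218)) + (63 + 44) = (-17815 + I*sqrt(3218)) + 107 = -17708 + I*sqrt(3218)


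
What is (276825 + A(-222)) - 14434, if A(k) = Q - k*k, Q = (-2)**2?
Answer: 213111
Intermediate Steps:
Q = 4
A(k) = 4 - k**2 (A(k) = 4 - k*k = 4 - k**2)
(276825 + A(-222)) - 14434 = (276825 + (4 - 1*(-222)**2)) - 14434 = (276825 + (4 - 1*49284)) - 14434 = (276825 + (4 - 49284)) - 14434 = (276825 - 49280) - 14434 = 227545 - 14434 = 213111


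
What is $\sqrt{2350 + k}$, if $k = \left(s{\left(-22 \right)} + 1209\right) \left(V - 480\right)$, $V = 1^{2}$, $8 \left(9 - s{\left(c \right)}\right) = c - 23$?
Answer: $\frac{i \sqrt{9340262}}{4} \approx 764.05 i$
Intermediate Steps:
$s{\left(c \right)} = \frac{95}{8} - \frac{c}{8}$ ($s{\left(c \right)} = 9 - \frac{c - 23}{8} = 9 - \frac{-23 + c}{8} = 9 - \left(- \frac{23}{8} + \frac{c}{8}\right) = \frac{95}{8} - \frac{c}{8}$)
$V = 1$
$k = - \frac{4688931}{8}$ ($k = \left(\left(\frac{95}{8} - - \frac{11}{4}\right) + 1209\right) \left(1 - 480\right) = \left(\left(\frac{95}{8} + \frac{11}{4}\right) + 1209\right) \left(-479\right) = \left(\frac{117}{8} + 1209\right) \left(-479\right) = \frac{9789}{8} \left(-479\right) = - \frac{4688931}{8} \approx -5.8612 \cdot 10^{5}$)
$\sqrt{2350 + k} = \sqrt{2350 - \frac{4688931}{8}} = \sqrt{- \frac{4670131}{8}} = \frac{i \sqrt{9340262}}{4}$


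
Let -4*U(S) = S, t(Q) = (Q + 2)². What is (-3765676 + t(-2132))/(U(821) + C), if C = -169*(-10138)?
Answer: 3084896/6852467 ≈ 0.45019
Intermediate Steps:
t(Q) = (2 + Q)²
U(S) = -S/4
C = 1713322
(-3765676 + t(-2132))/(U(821) + C) = (-3765676 + (2 - 2132)²)/(-¼*821 + 1713322) = (-3765676 + (-2130)²)/(-821/4 + 1713322) = (-3765676 + 4536900)/(6852467/4) = 771224*(4/6852467) = 3084896/6852467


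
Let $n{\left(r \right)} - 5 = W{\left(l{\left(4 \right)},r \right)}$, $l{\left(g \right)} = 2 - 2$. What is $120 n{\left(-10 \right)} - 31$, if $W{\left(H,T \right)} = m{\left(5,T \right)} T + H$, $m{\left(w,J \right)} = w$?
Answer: $-5431$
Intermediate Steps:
$l{\left(g \right)} = 0$ ($l{\left(g \right)} = 2 - 2 = 0$)
$W{\left(H,T \right)} = H + 5 T$ ($W{\left(H,T \right)} = 5 T + H = H + 5 T$)
$n{\left(r \right)} = 5 + 5 r$ ($n{\left(r \right)} = 5 + \left(0 + 5 r\right) = 5 + 5 r$)
$120 n{\left(-10 \right)} - 31 = 120 \left(5 + 5 \left(-10\right)\right) - 31 = 120 \left(5 - 50\right) - 31 = 120 \left(-45\right) - 31 = -5400 - 31 = -5431$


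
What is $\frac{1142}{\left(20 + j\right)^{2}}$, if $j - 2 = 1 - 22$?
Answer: $1142$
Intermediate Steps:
$j = -19$ ($j = 2 + \left(1 - 22\right) = 2 - 21 = -19$)
$\frac{1142}{\left(20 + j\right)^{2}} = \frac{1142}{\left(20 - 19\right)^{2}} = \frac{1142}{1^{2}} = \frac{1142}{1} = 1142 \cdot 1 = 1142$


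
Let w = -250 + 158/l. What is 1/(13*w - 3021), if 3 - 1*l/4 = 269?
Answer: -532/3337199 ≈ -0.00015942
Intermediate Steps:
l = -1064 (l = 12 - 4*269 = 12 - 1076 = -1064)
w = -133079/532 (w = -250 + 158/(-1064) = -250 + 158*(-1/1064) = -250 - 79/532 = -133079/532 ≈ -250.15)
1/(13*w - 3021) = 1/(13*(-133079/532) - 3021) = 1/(-1730027/532 - 3021) = 1/(-3337199/532) = -532/3337199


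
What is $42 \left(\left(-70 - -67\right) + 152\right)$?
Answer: $6258$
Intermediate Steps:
$42 \left(\left(-70 - -67\right) + 152\right) = 42 \left(\left(-70 + 67\right) + 152\right) = 42 \left(-3 + 152\right) = 42 \cdot 149 = 6258$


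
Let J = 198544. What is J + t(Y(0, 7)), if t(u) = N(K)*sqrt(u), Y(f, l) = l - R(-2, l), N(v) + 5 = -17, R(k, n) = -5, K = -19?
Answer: 198544 - 44*sqrt(3) ≈ 1.9847e+5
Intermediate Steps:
N(v) = -22 (N(v) = -5 - 17 = -22)
Y(f, l) = 5 + l (Y(f, l) = l - 1*(-5) = l + 5 = 5 + l)
t(u) = -22*sqrt(u)
J + t(Y(0, 7)) = 198544 - 22*sqrt(5 + 7) = 198544 - 44*sqrt(3)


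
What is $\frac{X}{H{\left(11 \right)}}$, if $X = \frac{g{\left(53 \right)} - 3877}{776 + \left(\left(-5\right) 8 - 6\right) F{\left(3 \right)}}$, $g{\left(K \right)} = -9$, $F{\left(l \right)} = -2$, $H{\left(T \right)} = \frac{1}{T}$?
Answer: $- \frac{21373}{434} \approx -49.247$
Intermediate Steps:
$X = - \frac{1943}{434}$ ($X = \frac{-9 - 3877}{776 + \left(\left(-5\right) 8 - 6\right) \left(-2\right)} = - \frac{3886}{776 + \left(-40 - 6\right) \left(-2\right)} = - \frac{3886}{776 - -92} = - \frac{3886}{776 + 92} = - \frac{3886}{868} = \left(-3886\right) \frac{1}{868} = - \frac{1943}{434} \approx -4.477$)
$\frac{X}{H{\left(11 \right)}} = - \frac{1943}{434 \cdot \frac{1}{11}} = - \frac{1943 \frac{1}{\frac{1}{11}}}{434} = \left(- \frac{1943}{434}\right) 11 = - \frac{21373}{434}$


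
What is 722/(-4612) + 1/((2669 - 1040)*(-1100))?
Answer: -323439103/2066060700 ≈ -0.15655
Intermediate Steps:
722/(-4612) + 1/((2669 - 1040)*(-1100)) = 722*(-1/4612) - 1/1100/1629 = -361/2306 + (1/1629)*(-1/1100) = -361/2306 - 1/1791900 = -323439103/2066060700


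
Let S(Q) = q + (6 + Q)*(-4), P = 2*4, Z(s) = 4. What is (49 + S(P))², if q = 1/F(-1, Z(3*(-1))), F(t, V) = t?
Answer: 64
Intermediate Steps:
q = -1 (q = 1/(-1) = -1)
P = 8
S(Q) = -25 - 4*Q (S(Q) = -1 + (6 + Q)*(-4) = -1 + (-24 - 4*Q) = -25 - 4*Q)
(49 + S(P))² = (49 + (-25 - 4*8))² = (49 + (-25 - 32))² = (49 - 57)² = (-8)² = 64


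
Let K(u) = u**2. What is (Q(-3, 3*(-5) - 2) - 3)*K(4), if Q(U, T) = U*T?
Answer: 768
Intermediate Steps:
Q(U, T) = T*U
(Q(-3, 3*(-5) - 2) - 3)*K(4) = ((3*(-5) - 2)*(-3) - 3)*4**2 = ((-15 - 2)*(-3) - 3)*16 = (-17*(-3) - 3)*16 = (51 - 3)*16 = 48*16 = 768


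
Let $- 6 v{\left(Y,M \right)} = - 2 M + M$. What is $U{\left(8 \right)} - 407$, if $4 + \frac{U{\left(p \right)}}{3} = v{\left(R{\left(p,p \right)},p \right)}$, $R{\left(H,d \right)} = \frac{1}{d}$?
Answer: $-415$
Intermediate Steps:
$v{\left(Y,M \right)} = \frac{M}{6}$ ($v{\left(Y,M \right)} = - \frac{- 2 M + M}{6} = - \frac{\left(-1\right) M}{6} = \frac{M}{6}$)
$U{\left(p \right)} = -12 + \frac{p}{2}$ ($U{\left(p \right)} = -12 + 3 \frac{p}{6} = -12 + \frac{p}{2}$)
$U{\left(8 \right)} - 407 = \left(-12 + \frac{1}{2} \cdot 8\right) - 407 = \left(-12 + 4\right) - 407 = -8 - 407 = -415$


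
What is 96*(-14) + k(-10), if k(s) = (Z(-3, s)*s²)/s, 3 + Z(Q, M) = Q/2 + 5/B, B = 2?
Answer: -1324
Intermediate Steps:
Z(Q, M) = -½ + Q/2 (Z(Q, M) = -3 + (Q/2 + 5/2) = -3 + (5/2 + Q/2) = -½ + Q/2)
k(s) = -2*s (k(s) = ((-½ + (½)*(-3))*s²)/s = ((-½ - 3/2)*s²)/s = (-2*s²)/s = -2*s)
96*(-14) + k(-10) = 96*(-14) - 2*(-10) = -1344 + 20 = -1324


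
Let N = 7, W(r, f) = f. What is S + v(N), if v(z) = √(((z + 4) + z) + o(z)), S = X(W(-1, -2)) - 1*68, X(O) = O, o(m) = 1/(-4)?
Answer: -70 + √71/2 ≈ -65.787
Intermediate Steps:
o(m) = -¼
S = -70 (S = -2 - 1*68 = -2 - 68 = -70)
v(z) = √(15/4 + 2*z) (v(z) = √(((z + 4) + z) - ¼) = √(((4 + z) + z) - ¼) = √((4 + 2*z) - ¼) = √(15/4 + 2*z))
S + v(N) = -70 + √(15 + 8*7)/2 = -70 + √(15 + 56)/2 = -70 + √71/2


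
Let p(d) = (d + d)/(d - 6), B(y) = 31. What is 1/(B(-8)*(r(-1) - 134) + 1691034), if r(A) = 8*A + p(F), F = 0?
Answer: 1/1686632 ≈ 5.9290e-7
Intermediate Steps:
p(d) = 2*d/(-6 + d) (p(d) = (2*d)/(-6 + d) = 2*d/(-6 + d))
r(A) = 8*A (r(A) = 8*A + 2*0/(-6 + 0) = 8*A + 2*0/(-6) = 8*A + 2*0*(-⅙) = 8*A + 0 = 8*A)
1/(B(-8)*(r(-1) - 134) + 1691034) = 1/(31*(8*(-1) - 134) + 1691034) = 1/(31*(-8 - 134) + 1691034) = 1/(31*(-142) + 1691034) = 1/(-4402 + 1691034) = 1/1686632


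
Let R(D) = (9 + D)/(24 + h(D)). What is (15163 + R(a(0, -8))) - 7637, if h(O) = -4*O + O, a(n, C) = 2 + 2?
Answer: 90325/12 ≈ 7527.1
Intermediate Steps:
a(n, C) = 4
h(O) = -3*O
R(D) = (9 + D)/(24 - 3*D)
(15163 + R(a(0, -8))) - 7637 = (15163 + (-9 - 1*4)/(3*(-8 + 4))) - 7637 = (15163 + (⅓)*(-9 - 4)/(-4)) - 7637 = (15163 + (⅓)*(-¼)*(-13)) - 7637 = (15163 + 13/12) - 7637 = 181969/12 - 7637 = 90325/12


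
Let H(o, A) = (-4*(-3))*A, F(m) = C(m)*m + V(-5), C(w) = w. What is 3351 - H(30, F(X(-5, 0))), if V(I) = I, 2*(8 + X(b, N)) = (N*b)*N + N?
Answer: 2643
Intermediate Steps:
X(b, N) = -8 + N/2 + b*N²/2 (X(b, N) = -8 + ((N*b)*N + N)/2 = -8 + (b*N² + N)/2 = -8 + (N + b*N²)/2 = -8 + (N/2 + b*N²/2) = -8 + N/2 + b*N²/2)
F(m) = -5 + m² (F(m) = m*m - 5 = m² - 5 = -5 + m²)
H(o, A) = 12*A
3351 - H(30, F(X(-5, 0))) = 3351 - 12*(-5 + (-8 + (½)*0 + (½)*(-5)*0²)²) = 3351 - 12*(-5 + (-8 + 0 + (½)*(-5)*0)²) = 3351 - 12*(-5 + (-8 + 0 + 0)²) = 3351 - 12*(-5 + (-8)²) = 3351 - 12*(-5 + 64) = 3351 - 12*59 = 3351 - 1*708 = 3351 - 708 = 2643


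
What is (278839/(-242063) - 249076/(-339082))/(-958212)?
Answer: 1007564765/2313214126433388 ≈ 4.3557e-7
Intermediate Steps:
(278839/(-242063) - 249076/(-339082))/(-958212) = (278839*(-1/242063) - 249076*(-1/339082))*(-1/958212) = (-278839/242063 + 124538/169541)*(-1/958212) = -1007564765/2414094299*(-1/958212) = 1007564765/2313214126433388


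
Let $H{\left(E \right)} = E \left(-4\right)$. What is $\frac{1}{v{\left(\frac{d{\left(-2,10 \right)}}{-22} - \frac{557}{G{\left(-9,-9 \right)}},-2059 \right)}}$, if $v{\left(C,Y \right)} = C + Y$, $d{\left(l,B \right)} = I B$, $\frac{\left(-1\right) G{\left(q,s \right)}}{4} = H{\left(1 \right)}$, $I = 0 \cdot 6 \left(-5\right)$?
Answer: $- \frac{16}{33501} \approx -0.0004776$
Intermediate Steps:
$H{\left(E \right)} = - 4 E$
$I = 0$ ($I = 0 \left(-5\right) = 0$)
$G{\left(q,s \right)} = 16$ ($G{\left(q,s \right)} = - 4 \left(\left(-4\right) 1\right) = \left(-4\right) \left(-4\right) = 16$)
$d{\left(l,B \right)} = 0$ ($d{\left(l,B \right)} = 0 B = 0$)
$\frac{1}{v{\left(\frac{d{\left(-2,10 \right)}}{-22} - \frac{557}{G{\left(-9,-9 \right)}},-2059 \right)}} = \frac{1}{\left(\frac{0}{-22} - \frac{557}{16}\right) - 2059} = \frac{1}{\left(0 \left(- \frac{1}{22}\right) - \frac{557}{16}\right) - 2059} = \frac{1}{\left(0 - \frac{557}{16}\right) - 2059} = \frac{1}{- \frac{557}{16} - 2059} = \frac{1}{- \frac{33501}{16}} = - \frac{16}{33501}$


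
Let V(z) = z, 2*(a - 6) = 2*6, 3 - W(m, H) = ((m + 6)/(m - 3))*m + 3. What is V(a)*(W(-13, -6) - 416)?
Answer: -19695/4 ≈ -4923.8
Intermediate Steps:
W(m, H) = -m*(6 + m)/(-3 + m) (W(m, H) = 3 - (((m + 6)/(m - 3))*m + 3) = 3 - (((6 + m)/(-3 + m))*m + 3) = 3 - (m*(6 + m)/(-3 + m) + 3) = 3 - (3 + m*(6 + m)/(-3 + m)) = 3 + (-3 - m*(6 + m)/(-3 + m)) = -m*(6 + m)/(-3 + m))
a = 12 (a = 6 + (2*6)/2 = 6 + (½)*12 = 6 + 6 = 12)
V(a)*(W(-13, -6) - 416) = 12*(-1*(-13)*(6 - 13)/(-3 - 13) - 416) = 12*(-1*(-13)*(-7)/(-16) - 416) = 12*(-1*(-13)*(-1/16)*(-7) - 416) = 12*(91/16 - 416) = 12*(-6565/16) = -19695/4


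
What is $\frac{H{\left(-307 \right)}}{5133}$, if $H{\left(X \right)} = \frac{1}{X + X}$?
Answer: $- \frac{1}{3151662} \approx -3.1729 \cdot 10^{-7}$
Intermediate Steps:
$H{\left(X \right)} = \frac{1}{2 X}$
$\frac{H{\left(-307 \right)}}{5133} = \frac{\frac{1}{2} \frac{1}{-307}}{5133} = \frac{1}{2} \left(- \frac{1}{307}\right) \frac{1}{5133} = \left(- \frac{1}{614}\right) \frac{1}{5133} = - \frac{1}{3151662}$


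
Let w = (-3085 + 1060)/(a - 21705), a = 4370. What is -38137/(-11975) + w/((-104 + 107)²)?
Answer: 132759854/41517325 ≈ 3.1977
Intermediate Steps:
w = 405/3467 (w = (-3085 + 1060)/(4370 - 21705) = -2025/(-17335) = -2025*(-1/17335) = 405/3467 ≈ 0.11682)
-38137/(-11975) + w/((-104 + 107)²) = -38137/(-11975) + 405/(3467*((-104 + 107)²)) = -38137*(-1/11975) + 405/(3467*(3²)) = 38137/11975 + (405/3467)/9 = 38137/11975 + (405/3467)*(⅑) = 38137/11975 + 45/3467 = 132759854/41517325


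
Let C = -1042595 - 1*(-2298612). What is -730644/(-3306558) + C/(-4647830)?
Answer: -126197326161/2561386578190 ≈ -0.049269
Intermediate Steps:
C = 1256017 (C = -1042595 + 2298612 = 1256017)
-730644/(-3306558) + C/(-4647830) = -730644/(-3306558) + 1256017/(-4647830) = -730644*(-1/3306558) + 1256017*(-1/4647830) = 121774/551093 - 1256017/4647830 = -126197326161/2561386578190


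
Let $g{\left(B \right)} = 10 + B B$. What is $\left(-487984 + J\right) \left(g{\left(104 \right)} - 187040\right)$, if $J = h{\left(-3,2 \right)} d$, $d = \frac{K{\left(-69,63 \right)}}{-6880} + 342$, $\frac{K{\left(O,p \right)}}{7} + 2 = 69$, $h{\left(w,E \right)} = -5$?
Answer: $\frac{1380654055275}{16} \approx 8.6291 \cdot 10^{10}$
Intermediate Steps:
$g{\left(B \right)} = 10 + B^{2}$
$K{\left(O,p \right)} = 469$ ($K{\left(O,p \right)} = -14 + 7 \cdot 69 = -14 + 483 = 469$)
$d = \frac{2352491}{6880}$ ($d = \frac{469}{-6880} + 342 = 469 \left(- \frac{1}{6880}\right) + 342 = - \frac{469}{6880} + 342 = \frac{2352491}{6880} \approx 341.93$)
$J = - \frac{2352491}{1376}$ ($J = \left(-5\right) \frac{2352491}{6880} = - \frac{2352491}{1376} \approx -1709.7$)
$\left(-487984 + J\right) \left(g{\left(104 \right)} - 187040\right) = \left(-487984 - \frac{2352491}{1376}\right) \left(\left(10 + 104^{2}\right) - 187040\right) = - \frac{673818475 \left(\left(10 + 10816\right) - 187040\right)}{1376} = - \frac{673818475 \left(10826 - 187040\right)}{1376} = \left(- \frac{673818475}{1376}\right) \left(-176214\right) = \frac{1380654055275}{16}$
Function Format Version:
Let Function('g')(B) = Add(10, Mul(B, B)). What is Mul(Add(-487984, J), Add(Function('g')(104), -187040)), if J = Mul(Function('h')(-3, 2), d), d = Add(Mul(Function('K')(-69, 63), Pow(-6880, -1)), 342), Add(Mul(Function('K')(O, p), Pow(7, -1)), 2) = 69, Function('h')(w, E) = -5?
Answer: Rational(1380654055275, 16) ≈ 8.6291e+10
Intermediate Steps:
Function('g')(B) = Add(10, Pow(B, 2))
Function('K')(O, p) = 469 (Function('K')(O, p) = Add(-14, Mul(7, 69)) = Add(-14, 483) = 469)
d = Rational(2352491, 6880) (d = Add(Mul(469, Pow(-6880, -1)), 342) = Add(Mul(469, Rational(-1, 6880)), 342) = Add(Rational(-469, 6880), 342) = Rational(2352491, 6880) ≈ 341.93)
J = Rational(-2352491, 1376) (J = Mul(-5, Rational(2352491, 6880)) = Rational(-2352491, 1376) ≈ -1709.7)
Mul(Add(-487984, J), Add(Function('g')(104), -187040)) = Mul(Add(-487984, Rational(-2352491, 1376)), Add(Add(10, Pow(104, 2)), -187040)) = Mul(Rational(-673818475, 1376), Add(Add(10, 10816), -187040)) = Mul(Rational(-673818475, 1376), Add(10826, -187040)) = Mul(Rational(-673818475, 1376), -176214) = Rational(1380654055275, 16)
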